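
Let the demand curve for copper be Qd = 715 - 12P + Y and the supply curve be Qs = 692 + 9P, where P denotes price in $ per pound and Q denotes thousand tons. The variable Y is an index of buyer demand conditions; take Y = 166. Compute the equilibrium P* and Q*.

P* = 9, Q* = 773

With Y = 166, demand is Qd = 881 - 12P.
The market clears where 881 - 12P = 692 + 9P. Rearranging, 21P = 189, hence P* = 9.
Plugging P* into demand: Q* = 881 - 12(9) = 773.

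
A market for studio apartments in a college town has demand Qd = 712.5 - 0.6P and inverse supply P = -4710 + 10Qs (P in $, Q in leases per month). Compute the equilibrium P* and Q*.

P* = 345, Q* = 505.5

Solving each curve for Q: Qs = 471 + 0.1P.
Equating demand and supply, 712.5 - 0.6P = 471 + 0.1P gives 0.7P = 241.5, so P* = 345.
From the demand curve, Q* = 712.5 - 0.6(345) = 505.5.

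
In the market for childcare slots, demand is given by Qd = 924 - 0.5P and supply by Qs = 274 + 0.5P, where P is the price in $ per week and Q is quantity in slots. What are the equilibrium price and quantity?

P* = 650, Q* = 599

At equilibrium Qd = Qs, so 924 - 0.5P = 274 + 0.5P; collecting terms, 650 = P and P* = 650.
Substitute back: Q* = 924 - 0.5(650) = 599.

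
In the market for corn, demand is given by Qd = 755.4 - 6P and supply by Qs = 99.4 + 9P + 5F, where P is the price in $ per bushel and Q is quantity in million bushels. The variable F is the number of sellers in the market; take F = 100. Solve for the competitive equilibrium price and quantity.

P* = 10.4, Q* = 693

With F = 100, supply is Qs = 599.4 + 9P.
Set Qd = Qs: 755.4 - 6P = 599.4 + 9P, so 156 = 15P and P* = 10.4.
Plugging P* into demand: Q* = 755.4 - 6(10.4) = 693.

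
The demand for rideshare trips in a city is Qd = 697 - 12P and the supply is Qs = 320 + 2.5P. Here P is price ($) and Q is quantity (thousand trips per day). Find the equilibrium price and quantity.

P* = 26, Q* = 385

Equating demand and supply, 697 - 12P = 320 + 2.5P gives 14.5P = 377, so P* = 26.
Substitute back: Q* = 697 - 12(26) = 385.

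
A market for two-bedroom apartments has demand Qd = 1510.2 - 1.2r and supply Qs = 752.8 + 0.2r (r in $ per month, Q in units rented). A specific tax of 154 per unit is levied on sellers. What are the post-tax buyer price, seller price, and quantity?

r_b = 563, r_s = 409, Q = 834.6

With a tax of 154 on sellers, they supply based on the net price r_s = r_b - 154, so Qs = 722 + 0.2r_b.
Market clearing requires 1510.2 - 1.2r_b = 722 + 0.2r_b; hence 788.2 = 1.4r_b and r_b = 563.
Then r_s = 563 - 154 = 409 and Q = 1510.2 - 1.2(563) = 834.6.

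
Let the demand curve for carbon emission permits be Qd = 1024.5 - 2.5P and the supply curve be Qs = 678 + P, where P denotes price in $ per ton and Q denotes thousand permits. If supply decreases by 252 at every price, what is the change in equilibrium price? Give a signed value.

The market clears where 1024.5 - 2.5P = 678 + P. Rearranging, 3.5P = 346.5, hence P* = 99.
Then Q* = 1024.5 - 2.5(99) = 777.
After the shift, supply is Qs = 426 + P.
Re-solving, 3.5P = 598.5 gives P = 171 and Q = 597.
ΔP = 171 - 99 = 72.

ΔP = 72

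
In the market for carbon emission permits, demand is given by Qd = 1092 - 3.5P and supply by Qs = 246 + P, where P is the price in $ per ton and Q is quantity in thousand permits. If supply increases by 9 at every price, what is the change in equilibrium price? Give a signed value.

Equating demand and supply, 1092 - 3.5P = 246 + P gives 4.5P = 846, so P* = 188.
Substitute back: Q* = 1092 - 3.5(188) = 434.
After the shift, supply is Qs = 255 + P.
Re-solving, 4.5P = 837 gives P = 186 and Q = 441.
ΔP = 186 - 188 = -2.

ΔP = -2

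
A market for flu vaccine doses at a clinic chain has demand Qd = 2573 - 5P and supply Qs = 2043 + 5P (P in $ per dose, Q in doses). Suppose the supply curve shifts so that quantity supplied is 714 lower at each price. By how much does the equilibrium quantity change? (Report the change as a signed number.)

ΔQ = -357

At equilibrium Qd = Qs, so 2573 - 5P = 2043 + 5P; collecting terms, 530 = 10P and P* = 53.
From the demand curve, Q* = 2573 - 5(53) = 2308.
After the shift, supply is Qs = 1329 + 5P.
New equilibrium: 1244 = 10P, so P = 124.4 and Q = 1951.
ΔQ = 1951 - 2308 = -357.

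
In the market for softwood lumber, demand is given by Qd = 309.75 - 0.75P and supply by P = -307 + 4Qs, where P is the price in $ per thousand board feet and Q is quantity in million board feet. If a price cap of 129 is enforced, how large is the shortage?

Shortage = 104

Inverting to quantity form: Qs = 76.75 + 0.25P.
At P = 129: Qd = 213 and Qs = 109.
Shortage = Qd - Qs = 213 - 109 = 104.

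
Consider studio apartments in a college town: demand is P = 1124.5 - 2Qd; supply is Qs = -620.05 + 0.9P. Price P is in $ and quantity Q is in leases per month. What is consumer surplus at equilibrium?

Consumer surplus = 19600

Solving each curve for Q: Qd = 562.25 - 0.5P.
At equilibrium Qd = Qs, so 562.25 - 0.5P = -620.05 + 0.9P; collecting terms, 1182.3 = 1.4P and P* = 844.5.
Plugging P* into demand: Q* = 562.25 - 0.5(844.5) = 140.
Demand choke price (Qd = 0): P = 562.25/0.5 = 1124.5. Consumer surplus = ½ × (1124.5 - 844.5) × 140 = 19600.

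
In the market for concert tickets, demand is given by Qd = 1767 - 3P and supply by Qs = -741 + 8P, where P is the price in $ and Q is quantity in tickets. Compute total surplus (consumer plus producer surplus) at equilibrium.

Total surplus = 268787.0625

The market clears where 1767 - 3P = -741 + 8P. Rearranging, 11P = 2508, hence P* = 228.
From the demand curve, Q* = 1767 - 3(228) = 1083.
Demand choke price = 589; supply choke price = 92.625. CS = ½(589 - 228)(1083) = 195481.5; PS = ½(228 - 92.625)(1083) = 73305.5625. Total surplus = 268787.0625.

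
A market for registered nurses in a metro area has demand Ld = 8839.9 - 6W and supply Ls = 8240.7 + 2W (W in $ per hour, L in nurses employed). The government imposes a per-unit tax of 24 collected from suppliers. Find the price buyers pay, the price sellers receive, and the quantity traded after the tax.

Suppliers keep W_s = W_b - 24 per unit, so supply in terms of the buyer price is Ls = 8192.7 + 2W_b.
Set Ld = Ls: 8839.9 - 6W_b = 8192.7 + 2W_b, so 647.2 = 8W_b and W_b = 80.9.
So W_s = 56.9 and the quantity traded is L = 8839.9 - 6(80.9) = 8354.5.

W_b = 80.9, W_s = 56.9, L = 8354.5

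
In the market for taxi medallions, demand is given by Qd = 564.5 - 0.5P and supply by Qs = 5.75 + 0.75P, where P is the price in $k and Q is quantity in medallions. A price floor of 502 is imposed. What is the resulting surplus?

Surplus = 68.75

With P fixed at 502, quantity demanded is 313.5 and quantity supplied is 382.25.
Surplus = Qs - Qd = 382.25 - 313.5 = 68.75.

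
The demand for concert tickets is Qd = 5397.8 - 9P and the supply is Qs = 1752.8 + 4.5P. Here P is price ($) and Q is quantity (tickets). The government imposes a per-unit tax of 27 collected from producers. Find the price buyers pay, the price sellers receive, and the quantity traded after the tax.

Producers keep P_s = P_b - 27 per unit, so supply in terms of the buyer price is Qs = 1631.3 + 4.5P_b.
Set Qd = Qs: 5397.8 - 9P_b = 1631.3 + 4.5P_b, so 3766.5 = 13.5P_b and P_b = 279.
So P_s = 252 and the quantity traded is Q = 5397.8 - 9(279) = 2886.8.

P_b = 279, P_s = 252, Q = 2886.8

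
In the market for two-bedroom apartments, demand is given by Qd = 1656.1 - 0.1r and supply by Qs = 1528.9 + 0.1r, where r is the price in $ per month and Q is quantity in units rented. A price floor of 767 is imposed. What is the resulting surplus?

With r fixed at 767, quantity demanded is 1579.4 and quantity supplied is 1605.6.
Surplus = Qs - Qd = 1605.6 - 1579.4 = 26.2.

Surplus = 26.2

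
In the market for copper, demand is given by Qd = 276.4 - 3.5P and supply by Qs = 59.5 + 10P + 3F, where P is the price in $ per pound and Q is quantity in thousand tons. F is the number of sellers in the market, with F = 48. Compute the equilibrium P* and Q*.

P* = 5.4, Q* = 257.5

With F = 48, supply is Qs = 203.5 + 10P.
At equilibrium Qd = Qs, so 276.4 - 3.5P = 203.5 + 10P; collecting terms, 72.9 = 13.5P and P* = 5.4.
Plugging P* into demand: Q* = 276.4 - 3.5(5.4) = 257.5.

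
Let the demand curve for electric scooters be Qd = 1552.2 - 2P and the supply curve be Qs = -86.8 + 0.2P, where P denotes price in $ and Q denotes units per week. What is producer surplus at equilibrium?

Producer surplus = 9672.1

The market clears where 1552.2 - 2P = -86.8 + 0.2P. Rearranging, 2.2P = 1639, hence P* = 745.
From the demand curve, Q* = 1552.2 - 2(745) = 62.2.
Supply choke price (Qs = 0): P = 434. Producer surplus = ½ × (745 - 434) × 62.2 = 9672.1.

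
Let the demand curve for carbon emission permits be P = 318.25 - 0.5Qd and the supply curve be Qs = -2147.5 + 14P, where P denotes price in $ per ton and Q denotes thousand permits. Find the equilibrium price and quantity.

P* = 174, Q* = 288.5

Inverting to quantity form: Qd = 636.5 - 2P.
The market clears where 636.5 - 2P = -2147.5 + 14P. Rearranging, 16P = 2784, hence P* = 174.
From the demand curve, Q* = 636.5 - 2(174) = 288.5.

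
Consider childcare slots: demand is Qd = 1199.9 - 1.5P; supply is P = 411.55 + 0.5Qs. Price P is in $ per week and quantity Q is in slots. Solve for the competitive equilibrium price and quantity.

P* = 578, Q* = 332.9

Solving each curve for Q: Qs = -823.1 + 2P.
Equating demand and supply, 1199.9 - 1.5P = -823.1 + 2P gives 3.5P = 2023, so P* = 578.
Substitute back: Q* = 1199.9 - 1.5(578) = 332.9.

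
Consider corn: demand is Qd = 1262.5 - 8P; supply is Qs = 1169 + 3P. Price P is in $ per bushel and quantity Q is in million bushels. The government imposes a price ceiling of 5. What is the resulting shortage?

At P = 5: Qd = 1222.5 and Qs = 1184.
Shortage = Qd - Qs = 1222.5 - 1184 = 38.5.

Shortage = 38.5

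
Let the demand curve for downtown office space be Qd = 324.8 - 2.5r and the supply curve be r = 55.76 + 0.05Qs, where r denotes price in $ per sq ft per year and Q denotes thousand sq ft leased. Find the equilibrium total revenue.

Rewriting in direct form: Qs = -1115.2 + 20r.
The market clears where 324.8 - 2.5r = -1115.2 + 20r. Rearranging, 22.5r = 1440, hence r* = 64.
Substitute back: Q* = 324.8 - 2.5(64) = 164.8.
Total revenue = r* × Q* = 64 × 164.8 = 10547.2.

Total revenue = 10547.2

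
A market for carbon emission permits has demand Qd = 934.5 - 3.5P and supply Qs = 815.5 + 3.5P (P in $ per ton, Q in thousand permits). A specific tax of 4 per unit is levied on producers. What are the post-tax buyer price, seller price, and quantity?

Producers keep P_s = P_b - 4 per unit, so supply in terms of the buyer price is Qs = 801.5 + 3.5P_b.
Market clearing requires 934.5 - 3.5P_b = 801.5 + 3.5P_b; hence 133 = 7P_b and P_b = 19.
So P_s = 15 and the quantity traded is Q = 934.5 - 3.5(19) = 868.

P_b = 19, P_s = 15, Q = 868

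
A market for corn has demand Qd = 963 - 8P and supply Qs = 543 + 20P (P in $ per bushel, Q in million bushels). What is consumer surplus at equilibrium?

Consumer surplus = 44415.5625

Set Qd = Qs: 963 - 8P = 543 + 20P, so 420 = 28P and P* = 15.
Substitute back: Q* = 963 - 8(15) = 843.
Demand choke price (Qd = 0): P = 963/8 = 120.375. Consumer surplus = ½ × (120.375 - 15) × 843 = 44415.5625.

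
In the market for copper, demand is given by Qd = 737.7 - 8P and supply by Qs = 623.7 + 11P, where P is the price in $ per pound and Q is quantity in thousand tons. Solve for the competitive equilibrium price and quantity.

Set Qd = Qs: 737.7 - 8P = 623.7 + 11P, so 114 = 19P and P* = 6.
Plugging P* into demand: Q* = 737.7 - 8(6) = 689.7.

P* = 6, Q* = 689.7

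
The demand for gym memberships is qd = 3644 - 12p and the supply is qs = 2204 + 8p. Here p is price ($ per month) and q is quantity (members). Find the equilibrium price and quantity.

At equilibrium qd = qs, so 3644 - 12p = 2204 + 8p; collecting terms, 1440 = 20p and p* = 72.
Then q* = 3644 - 12(72) = 2780.

p* = 72, q* = 2780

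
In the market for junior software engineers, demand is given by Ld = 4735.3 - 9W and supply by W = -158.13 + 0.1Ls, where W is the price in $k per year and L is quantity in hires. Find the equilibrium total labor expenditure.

In direct form, Ls = 1581.3 + 10W.
The market clears where 4735.3 - 9W = 1581.3 + 10W. Rearranging, 19W = 3154, hence W* = 166.
Substitute back: L* = 4735.3 - 9(166) = 3241.3.
Total labor expenditure = W* × L* = 166 × 3241.3 = 538055.8.

Total labor expenditure = 538055.8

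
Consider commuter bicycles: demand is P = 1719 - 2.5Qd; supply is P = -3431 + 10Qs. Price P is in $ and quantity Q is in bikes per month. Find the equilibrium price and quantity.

Solving each curve for Q: Qd = 687.6 - 0.4P and Qs = 343.1 + 0.1P.
The market clears where 687.6 - 0.4P = 343.1 + 0.1P. Rearranging, 0.5P = 344.5, hence P* = 689.
Substitute back: Q* = 687.6 - 0.4(689) = 412.

P* = 689, Q* = 412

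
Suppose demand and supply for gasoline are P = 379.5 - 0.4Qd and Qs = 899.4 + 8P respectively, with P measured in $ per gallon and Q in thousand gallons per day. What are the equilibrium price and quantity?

P* = 4.7, Q* = 937

Inverting to quantity form: Qd = 948.75 - 2.5P.
The market clears where 948.75 - 2.5P = 899.4 + 8P. Rearranging, 10.5P = 49.35, hence P* = 4.7.
Then Q* = 948.75 - 2.5(4.7) = 937.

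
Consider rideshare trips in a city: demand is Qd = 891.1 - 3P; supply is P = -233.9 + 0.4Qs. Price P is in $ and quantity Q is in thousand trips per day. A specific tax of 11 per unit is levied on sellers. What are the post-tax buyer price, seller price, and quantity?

Inverting to quantity form: Qs = 584.75 + 2.5P.
With a tax of 11 on sellers, they supply based on the net price P_s = P_b - 11, so Qs = 557.25 + 2.5P_b.
Set Qd = Qs: 891.1 - 3P_b = 557.25 + 2.5P_b, so 333.85 = 5.5P_b and P_b = 60.7.
So P_s = 49.7 and the quantity traded is Q = 891.1 - 3(60.7) = 709.

P_b = 60.7, P_s = 49.7, Q = 709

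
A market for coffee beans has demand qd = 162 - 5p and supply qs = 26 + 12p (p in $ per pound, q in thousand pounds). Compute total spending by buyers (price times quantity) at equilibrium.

Total spending by buyers = 976

At equilibrium qd = qs, so 162 - 5p = 26 + 12p; collecting terms, 136 = 17p and p* = 8.
Substitute back: q* = 162 - 5(8) = 122.
Total spending by buyers = p* × q* = 8 × 122 = 976.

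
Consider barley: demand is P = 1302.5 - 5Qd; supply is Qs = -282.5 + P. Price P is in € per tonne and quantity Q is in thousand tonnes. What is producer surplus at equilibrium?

Rewriting in direct form: Qd = 260.5 - 0.2P.
Equating demand and supply, 260.5 - 0.2P = -282.5 + P gives 1.2P = 543, so P* = 452.5.
Plugging P* into demand: Q* = 260.5 - 0.2(452.5) = 170.
Supply choke price (Qs = 0): P = 282.5. Producer surplus = ½ × (452.5 - 282.5) × 170 = 14450.

Producer surplus = 14450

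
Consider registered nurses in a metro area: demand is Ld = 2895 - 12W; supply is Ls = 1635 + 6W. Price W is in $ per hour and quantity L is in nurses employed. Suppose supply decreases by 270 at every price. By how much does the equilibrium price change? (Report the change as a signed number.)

ΔW = 15

At equilibrium Ld = Ls, so 2895 - 12W = 1635 + 6W; collecting terms, 1260 = 18W and W* = 70.
Plugging W* into demand: L* = 2895 - 12(70) = 2055.
After the shift, supply is Ls = 1365 + 6W.
Re-solving, 18W = 1530 gives W = 85 and L = 1875.
ΔW = 85 - 70 = 15.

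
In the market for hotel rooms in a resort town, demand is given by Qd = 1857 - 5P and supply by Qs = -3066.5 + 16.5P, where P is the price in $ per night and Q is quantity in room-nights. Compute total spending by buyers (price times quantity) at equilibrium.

Set Qd = Qs: 1857 - 5P = -3066.5 + 16.5P, so 4923.5 = 21.5P and P* = 229.
Substitute back: Q* = 1857 - 5(229) = 712.
Total spending by buyers = P* × Q* = 229 × 712 = 163048.

Total spending by buyers = 163048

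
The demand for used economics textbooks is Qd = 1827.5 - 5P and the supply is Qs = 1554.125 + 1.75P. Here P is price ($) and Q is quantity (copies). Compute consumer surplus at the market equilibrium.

Consumer surplus = 264062.5

Equating demand and supply, 1827.5 - 5P = 1554.125 + 1.75P gives 6.75P = 273.375, so P* = 40.5.
From the demand curve, Q* = 1827.5 - 5(40.5) = 1625.
Demand choke price (Qd = 0): P = 1827.5/5 = 365.5. Consumer surplus = ½ × (365.5 - 40.5) × 1625 = 264062.5.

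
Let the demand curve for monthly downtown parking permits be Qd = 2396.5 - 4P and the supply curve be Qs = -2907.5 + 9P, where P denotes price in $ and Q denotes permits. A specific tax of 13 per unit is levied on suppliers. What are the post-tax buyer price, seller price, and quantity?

P_b = 417, P_s = 404, Q = 728.5

The tax drives a wedge P_b - P_s = 13. Substituting P_s = P_b - 13 into supply: Qs = -3024.5 + 9P_b.
Market clearing requires 2396.5 - 4P_b = -3024.5 + 9P_b; hence 5421 = 13P_b and P_b = 417.
So P_s = 404 and the quantity traded is Q = 2396.5 - 4(417) = 728.5.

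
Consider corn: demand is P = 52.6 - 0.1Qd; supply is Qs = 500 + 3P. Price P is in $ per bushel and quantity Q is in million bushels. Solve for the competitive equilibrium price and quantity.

P* = 2, Q* = 506

Inverting to quantity form: Qd = 526 - 10P.
Equating demand and supply, 526 - 10P = 500 + 3P gives 13P = 26, so P* = 2.
Then Q* = 526 - 10(2) = 506.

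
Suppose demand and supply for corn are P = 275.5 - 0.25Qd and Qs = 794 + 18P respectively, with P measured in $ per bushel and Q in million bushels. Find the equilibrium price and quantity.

P* = 14, Q* = 1046

Inverting to quantity form: Qd = 1102 - 4P.
At equilibrium Qd = Qs, so 1102 - 4P = 794 + 18P; collecting terms, 308 = 22P and P* = 14.
From the demand curve, Q* = 1102 - 4(14) = 1046.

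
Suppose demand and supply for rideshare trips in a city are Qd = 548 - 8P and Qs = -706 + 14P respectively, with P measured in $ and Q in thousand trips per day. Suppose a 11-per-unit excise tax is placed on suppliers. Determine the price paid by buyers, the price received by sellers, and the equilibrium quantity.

The tax drives a wedge P_b - P_s = 11. Substituting P_s = P_b - 11 into supply: Qs = -860 + 14P_b.
Set Qd = Qs: 548 - 8P_b = -860 + 14P_b, so 1408 = 22P_b and P_b = 64.
Then P_s = 64 - 11 = 53 and Q = 548 - 8(64) = 36.

P_b = 64, P_s = 53, Q = 36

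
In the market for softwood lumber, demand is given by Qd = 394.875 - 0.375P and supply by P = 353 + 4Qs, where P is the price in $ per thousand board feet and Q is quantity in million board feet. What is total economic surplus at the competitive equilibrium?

Total surplus = 36750

In direct form, Qs = -88.25 + 0.25P.
The market clears where 394.875 - 0.375P = -88.25 + 0.25P. Rearranging, 0.625P = 483.125, hence P* = 773.
From the demand curve, Q* = 394.875 - 0.375(773) = 105.
Demand choke price = 1053; supply choke price = 353. CS = ½(1053 - 773)(105) = 14700; PS = ½(773 - 353)(105) = 22050. Total surplus = 36750.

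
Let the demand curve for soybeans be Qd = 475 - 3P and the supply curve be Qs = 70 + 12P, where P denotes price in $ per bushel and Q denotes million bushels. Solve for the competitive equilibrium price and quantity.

The market clears where 475 - 3P = 70 + 12P. Rearranging, 15P = 405, hence P* = 27.
Substitute back: Q* = 475 - 3(27) = 394.

P* = 27, Q* = 394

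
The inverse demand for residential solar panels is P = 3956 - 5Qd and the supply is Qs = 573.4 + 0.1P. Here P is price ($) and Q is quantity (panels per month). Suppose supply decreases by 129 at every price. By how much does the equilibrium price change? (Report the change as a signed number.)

ΔP = 430

Solving each curve for Q: Qd = 791.2 - 0.2P.
Set Qd = Qs: 791.2 - 0.2P = 573.4 + 0.1P, so 217.8 = 0.3P and P* = 726.
From the demand curve, Q* = 791.2 - 0.2(726) = 646.
After the shift, supply is Qs = 444.4 + 0.1P.
The new intersection has 346.8 = 0.3P, i.e. P = 1156, Q = 560.
ΔP = 1156 - 726 = 430.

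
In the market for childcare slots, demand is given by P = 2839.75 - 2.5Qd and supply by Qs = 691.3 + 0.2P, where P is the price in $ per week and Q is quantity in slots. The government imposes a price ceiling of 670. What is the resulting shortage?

Shortage = 42.6

Inverting to quantity form: Qd = 1135.9 - 0.4P.
Evaluating both curves at the ceiling price 670 gives Qd = 867.9, Qs = 825.3.
Shortage = Qd - Qs = 867.9 - 825.3 = 42.6.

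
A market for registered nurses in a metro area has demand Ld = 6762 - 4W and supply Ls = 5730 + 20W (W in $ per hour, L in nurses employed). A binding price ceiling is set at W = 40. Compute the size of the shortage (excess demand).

Shortage = 72

Evaluating both curves at the ceiling price 40 gives Ld = 6602, Ls = 6530.
Shortage = Ld - Ls = 6602 - 6530 = 72.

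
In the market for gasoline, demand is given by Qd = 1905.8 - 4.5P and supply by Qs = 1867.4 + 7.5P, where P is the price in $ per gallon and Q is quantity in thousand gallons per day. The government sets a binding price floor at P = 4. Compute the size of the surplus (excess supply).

Surplus = 9.6

Evaluating both curves at the floor price 4 gives Qd = 1887.8, Qs = 1897.4.
Surplus = Qs - Qd = 1897.4 - 1887.8 = 9.6.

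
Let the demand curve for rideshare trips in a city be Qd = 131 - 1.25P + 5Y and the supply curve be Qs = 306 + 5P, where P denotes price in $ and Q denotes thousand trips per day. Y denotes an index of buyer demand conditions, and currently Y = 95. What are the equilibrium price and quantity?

With Y = 95, demand is Qd = 606 - 1.25P.
Equating demand and supply, 606 - 1.25P = 306 + 5P gives 6.25P = 300, so P* = 48.
From the demand curve, Q* = 606 - 1.25(48) = 546.

P* = 48, Q* = 546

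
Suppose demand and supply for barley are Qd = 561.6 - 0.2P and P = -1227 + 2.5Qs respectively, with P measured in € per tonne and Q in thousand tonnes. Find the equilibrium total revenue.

Solving each curve for Q: Qs = 490.8 + 0.4P.
The market clears where 561.6 - 0.2P = 490.8 + 0.4P. Rearranging, 0.6P = 70.8, hence P* = 118.
Then Q* = 561.6 - 0.2(118) = 538.
Total revenue = P* × Q* = 118 × 538 = 63484.

Total revenue = 63484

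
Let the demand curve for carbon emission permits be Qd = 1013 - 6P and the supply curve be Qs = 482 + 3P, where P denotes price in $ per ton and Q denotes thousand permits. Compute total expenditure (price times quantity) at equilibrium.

The market clears where 1013 - 6P = 482 + 3P. Rearranging, 9P = 531, hence P* = 59.
From the demand curve, Q* = 1013 - 6(59) = 659.
Total expenditure = P* × Q* = 59 × 659 = 38881.

Total expenditure = 38881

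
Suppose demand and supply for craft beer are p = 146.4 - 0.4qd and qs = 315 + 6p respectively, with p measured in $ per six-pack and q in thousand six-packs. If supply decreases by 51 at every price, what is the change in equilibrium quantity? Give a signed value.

Solving each curve for q: qd = 366 - 2.5p.
At equilibrium qd = qs, so 366 - 2.5p = 315 + 6p; collecting terms, 51 = 8.5p and p* = 6.
Then q* = 366 - 2.5(6) = 351.
After the shift, supply is qs = 264 + 6p.
New equilibrium: 102 = 8.5p, so p = 12 and q = 336.
Δq = 336 - 351 = -15.

Δq = -15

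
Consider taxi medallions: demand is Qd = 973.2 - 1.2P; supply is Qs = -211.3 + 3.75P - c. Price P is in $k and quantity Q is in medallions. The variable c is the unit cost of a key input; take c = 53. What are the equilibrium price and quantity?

With c = 53, supply is Qs = -264.3 + 3.75P.
Set Qd = Qs: 973.2 - 1.2P = -264.3 + 3.75P, so 1237.5 = 4.95P and P* = 250.
Substitute back: Q* = 973.2 - 1.2(250) = 673.2.

P* = 250, Q* = 673.2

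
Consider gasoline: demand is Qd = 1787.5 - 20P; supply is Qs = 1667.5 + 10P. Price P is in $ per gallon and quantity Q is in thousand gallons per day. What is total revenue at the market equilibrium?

At equilibrium Qd = Qs, so 1787.5 - 20P = 1667.5 + 10P; collecting terms, 120 = 30P and P* = 4.
Then Q* = 1787.5 - 20(4) = 1707.5.
Total revenue = P* × Q* = 4 × 1707.5 = 6830.

Total revenue = 6830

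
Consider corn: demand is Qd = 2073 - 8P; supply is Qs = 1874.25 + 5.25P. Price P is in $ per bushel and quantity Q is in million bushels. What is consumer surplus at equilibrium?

Consumer surplus = 238388.0625

The market clears where 2073 - 8P = 1874.25 + 5.25P. Rearranging, 13.25P = 198.75, hence P* = 15.
Then Q* = 2073 - 8(15) = 1953.
Demand choke price (Qd = 0): P = 2073/8 = 259.125. Consumer surplus = ½ × (259.125 - 15) × 1953 = 238388.0625.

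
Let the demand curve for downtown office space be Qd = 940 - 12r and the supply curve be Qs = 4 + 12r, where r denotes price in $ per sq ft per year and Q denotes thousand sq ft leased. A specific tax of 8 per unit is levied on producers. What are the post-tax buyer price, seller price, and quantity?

The tax drives a wedge r_b - r_s = 8. Substituting r_s = r_b - 8 into supply: Qs = -92 + 12r_b.
Equate demand and the shifted supply: 940 - 12r_b = -92 + 12r_b, giving 24r_b = 1032, so r_b = 43.
So r_s = 35 and the quantity traded is Q = 940 - 12(43) = 424.

r_b = 43, r_s = 35, Q = 424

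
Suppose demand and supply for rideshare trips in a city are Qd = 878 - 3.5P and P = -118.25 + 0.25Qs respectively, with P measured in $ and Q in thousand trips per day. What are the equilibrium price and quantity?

P* = 54, Q* = 689

Rewriting in direct form: Qs = 473 + 4P.
The market clears where 878 - 3.5P = 473 + 4P. Rearranging, 7.5P = 405, hence P* = 54.
Substitute back: Q* = 878 - 3.5(54) = 689.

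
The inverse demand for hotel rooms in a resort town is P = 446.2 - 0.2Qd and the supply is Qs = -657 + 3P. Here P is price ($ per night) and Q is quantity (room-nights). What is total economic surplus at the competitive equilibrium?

Rewriting in direct form: Qd = 2231 - 5P.
At equilibrium Qd = Qs, so 2231 - 5P = -657 + 3P; collecting terms, 2888 = 8P and P* = 361.
Plugging P* into demand: Q* = 2231 - 5(361) = 426.
Demand choke price = 446.2; supply choke price = 219. CS = ½(446.2 - 361)(426) = 18147.6; PS = ½(361 - 219)(426) = 30246. Total surplus = 48393.6.

Total surplus = 48393.6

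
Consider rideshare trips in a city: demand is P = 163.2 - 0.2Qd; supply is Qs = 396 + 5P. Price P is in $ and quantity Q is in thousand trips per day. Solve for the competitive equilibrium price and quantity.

P* = 42, Q* = 606

Solving each curve for Q: Qd = 816 - 5P.
Equating demand and supply, 816 - 5P = 396 + 5P gives 10P = 420, so P* = 42.
Plugging P* into demand: Q* = 816 - 5(42) = 606.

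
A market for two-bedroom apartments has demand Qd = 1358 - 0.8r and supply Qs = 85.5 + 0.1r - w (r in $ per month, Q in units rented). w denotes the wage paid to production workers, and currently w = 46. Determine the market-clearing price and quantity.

With w = 46, supply is Qs = 39.5 + 0.1r.
Set Qd = Qs: 1358 - 0.8r = 39.5 + 0.1r, so 1318.5 = 0.9r and r* = 1465.
Then Q* = 1358 - 0.8(1465) = 186.

r* = 1465, Q* = 186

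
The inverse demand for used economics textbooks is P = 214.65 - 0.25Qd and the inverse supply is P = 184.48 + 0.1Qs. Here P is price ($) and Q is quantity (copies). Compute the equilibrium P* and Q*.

P* = 193.1, Q* = 86.2

In direct form, Qd = 858.6 - 4P and Qs = -1844.8 + 10P.
Equating demand and supply, 858.6 - 4P = -1844.8 + 10P gives 14P = 2703.4, so P* = 193.1.
Then Q* = 858.6 - 4(193.1) = 86.2.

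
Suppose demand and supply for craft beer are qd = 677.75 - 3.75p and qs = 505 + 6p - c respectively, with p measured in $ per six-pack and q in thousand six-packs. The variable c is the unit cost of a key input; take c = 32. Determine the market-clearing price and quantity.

With c = 32, supply is qs = 473 + 6p.
The market clears where 677.75 - 3.75p = 473 + 6p. Rearranging, 9.75p = 204.75, hence p* = 21.
Substitute back: q* = 677.75 - 3.75(21) = 599.

p* = 21, q* = 599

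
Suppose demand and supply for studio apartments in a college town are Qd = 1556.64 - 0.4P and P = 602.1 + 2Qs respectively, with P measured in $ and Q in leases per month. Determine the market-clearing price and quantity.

P* = 2064.1, Q* = 731

Rewriting in direct form: Qs = -301.05 + 0.5P.
Equating demand and supply, 1556.64 - 0.4P = -301.05 + 0.5P gives 0.9P = 1857.69, so P* = 2064.1.
Plugging P* into demand: Q* = 1556.64 - 0.4(2064.1) = 731.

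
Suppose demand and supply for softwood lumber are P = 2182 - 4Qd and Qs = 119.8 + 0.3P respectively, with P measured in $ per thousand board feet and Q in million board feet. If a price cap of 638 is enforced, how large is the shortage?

In direct form, Qd = 545.5 - 0.25P.
With P fixed at 638, quantity demanded is 386 and quantity supplied is 311.2.
Shortage = Qd - Qs = 386 - 311.2 = 74.8.

Shortage = 74.8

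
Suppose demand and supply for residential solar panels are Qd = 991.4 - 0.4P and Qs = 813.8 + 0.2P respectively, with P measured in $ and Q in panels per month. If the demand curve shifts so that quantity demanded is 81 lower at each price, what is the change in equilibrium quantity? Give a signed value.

ΔQ = -27

Set Qd = Qs: 991.4 - 0.4P = 813.8 + 0.2P, so 177.6 = 0.6P and P* = 296.
Substitute back: Q* = 991.4 - 0.4(296) = 873.
After the shift, demand is Qd = 910.4 - 0.4P.
New equilibrium: 96.6 = 0.6P, so P = 161 and Q = 846.
ΔQ = 846 - 873 = -27.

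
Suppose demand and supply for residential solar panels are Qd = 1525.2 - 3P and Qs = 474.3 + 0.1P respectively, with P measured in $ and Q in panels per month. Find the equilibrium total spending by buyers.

The market clears where 1525.2 - 3P = 474.3 + 0.1P. Rearranging, 3.1P = 1050.9, hence P* = 339.
Plugging P* into demand: Q* = 1525.2 - 3(339) = 508.2.
Total spending by buyers = P* × Q* = 339 × 508.2 = 172279.8.

Total spending by buyers = 172279.8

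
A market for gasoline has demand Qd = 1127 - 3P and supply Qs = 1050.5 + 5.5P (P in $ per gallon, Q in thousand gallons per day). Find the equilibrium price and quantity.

Set Qd = Qs: 1127 - 3P = 1050.5 + 5.5P, so 76.5 = 8.5P and P* = 9.
Substitute back: Q* = 1127 - 3(9) = 1100.

P* = 9, Q* = 1100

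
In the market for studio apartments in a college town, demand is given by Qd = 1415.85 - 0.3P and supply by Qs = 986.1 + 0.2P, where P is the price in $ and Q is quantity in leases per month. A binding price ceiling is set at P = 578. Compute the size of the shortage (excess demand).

Evaluating both curves at the ceiling price 578 gives Qd = 1242.45, Qs = 1101.7.
Shortage = Qd - Qs = 1242.45 - 1101.7 = 140.75.

Shortage = 140.75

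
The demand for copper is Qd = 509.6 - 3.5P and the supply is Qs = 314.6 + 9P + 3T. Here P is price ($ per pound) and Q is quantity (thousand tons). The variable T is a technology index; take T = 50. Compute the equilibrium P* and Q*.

P* = 3.6, Q* = 497

With T = 50, supply is Qs = 464.6 + 9P.
Equating demand and supply, 509.6 - 3.5P = 464.6 + 9P gives 12.5P = 45, so P* = 3.6.
Then Q* = 509.6 - 3.5(3.6) = 497.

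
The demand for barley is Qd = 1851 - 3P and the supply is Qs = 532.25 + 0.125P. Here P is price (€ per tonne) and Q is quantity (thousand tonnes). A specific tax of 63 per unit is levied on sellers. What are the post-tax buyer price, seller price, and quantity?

P_b = 424.52, P_s = 361.52, Q = 577.44

The tax drives a wedge P_b - P_s = 63. Substituting P_s = P_b - 63 into supply: Qs = 524.375 + 0.125P_b.
Set Qd = Qs: 1851 - 3P_b = 524.375 + 0.125P_b, so 1326.625 = 3.125P_b and P_b = 424.52.
Then P_s = 424.52 - 63 = 361.52 and Q = 1851 - 3(424.52) = 577.44.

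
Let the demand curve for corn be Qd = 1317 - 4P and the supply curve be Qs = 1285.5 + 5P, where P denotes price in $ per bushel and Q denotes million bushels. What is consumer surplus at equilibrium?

Set Qd = Qs: 1317 - 4P = 1285.5 + 5P, so 31.5 = 9P and P* = 3.5.
Substitute back: Q* = 1317 - 4(3.5) = 1303.
Demand choke price (Qd = 0): P = 1317/4 = 329.25. Consumer surplus = ½ × (329.25 - 3.5) × 1303 = 212226.125.

Consumer surplus = 212226.125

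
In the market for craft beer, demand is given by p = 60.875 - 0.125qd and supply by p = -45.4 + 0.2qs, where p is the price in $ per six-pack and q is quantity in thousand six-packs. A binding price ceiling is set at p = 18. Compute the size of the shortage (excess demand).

Shortage = 26

Rewriting in direct form: qd = 487 - 8p and qs = 227 + 5p.
With p fixed at 18, quantity demanded is 343 and quantity supplied is 317.
Shortage = qd - qs = 343 - 317 = 26.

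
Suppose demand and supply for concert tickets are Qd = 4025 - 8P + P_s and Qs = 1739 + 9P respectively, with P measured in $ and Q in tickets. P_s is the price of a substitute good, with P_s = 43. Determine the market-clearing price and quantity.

P* = 137, Q* = 2972

With P_s = 43, demand is Qd = 4068 - 8P.
Set Qd = Qs: 4068 - 8P = 1739 + 9P, so 2329 = 17P and P* = 137.
Substitute back: Q* = 4068 - 8(137) = 2972.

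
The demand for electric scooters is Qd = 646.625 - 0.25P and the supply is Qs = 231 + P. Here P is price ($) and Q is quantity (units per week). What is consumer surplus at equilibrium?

Equating demand and supply, 646.625 - 0.25P = 231 + P gives 1.25P = 415.625, so P* = 332.5.
Then Q* = 646.625 - 0.25(332.5) = 563.5.
Demand choke price (Qd = 0): P = 646.625/0.25 = 2586.5. Consumer surplus = ½ × (2586.5 - 332.5) × 563.5 = 635064.5.

Consumer surplus = 635064.5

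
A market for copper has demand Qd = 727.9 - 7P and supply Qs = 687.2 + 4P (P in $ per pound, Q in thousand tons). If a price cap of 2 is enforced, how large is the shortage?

With P fixed at 2, quantity demanded is 713.9 and quantity supplied is 695.2.
Shortage = Qd - Qs = 713.9 - 695.2 = 18.7.

Shortage = 18.7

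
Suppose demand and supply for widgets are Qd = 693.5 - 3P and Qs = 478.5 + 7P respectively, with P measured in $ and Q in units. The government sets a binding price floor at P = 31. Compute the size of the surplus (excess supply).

With P fixed at 31, quantity demanded is 600.5 and quantity supplied is 695.5.
Surplus = Qs - Qd = 695.5 - 600.5 = 95.

Surplus = 95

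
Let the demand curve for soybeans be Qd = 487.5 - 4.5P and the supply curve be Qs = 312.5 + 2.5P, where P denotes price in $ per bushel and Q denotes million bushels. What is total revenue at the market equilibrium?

The market clears where 487.5 - 4.5P = 312.5 + 2.5P. Rearranging, 7P = 175, hence P* = 25.
Substitute back: Q* = 487.5 - 4.5(25) = 375.
Total revenue = P* × Q* = 25 × 375 = 9375.

Total revenue = 9375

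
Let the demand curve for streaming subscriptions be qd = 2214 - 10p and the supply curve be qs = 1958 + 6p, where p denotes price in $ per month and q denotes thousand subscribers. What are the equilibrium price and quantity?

Set qd = qs: 2214 - 10p = 1958 + 6p, so 256 = 16p and p* = 16.
Plugging p* into demand: q* = 2214 - 10(16) = 2054.

p* = 16, q* = 2054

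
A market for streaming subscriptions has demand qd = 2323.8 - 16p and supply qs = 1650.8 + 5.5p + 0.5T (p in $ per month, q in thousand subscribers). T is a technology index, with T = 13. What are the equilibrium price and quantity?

With T = 13, supply is qs = 1657.3 + 5.5p.
Set qd = qs: 2323.8 - 16p = 1657.3 + 5.5p, so 666.5 = 21.5p and p* = 31.
From the demand curve, q* = 2323.8 - 16(31) = 1827.8.

p* = 31, q* = 1827.8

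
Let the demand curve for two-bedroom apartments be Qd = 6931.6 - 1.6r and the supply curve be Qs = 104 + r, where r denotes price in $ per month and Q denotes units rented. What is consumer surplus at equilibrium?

Consumer surplus = 2329031.25

Set Qd = Qs: 6931.6 - 1.6r = 104 + r, so 6827.6 = 2.6r and r* = 2626.
From the demand curve, Q* = 6931.6 - 1.6(2626) = 2730.
Demand choke price (Qd = 0): r = 6931.6/1.6 = 4332.25. Consumer surplus = ½ × (4332.25 - 2626) × 2730 = 2329031.25.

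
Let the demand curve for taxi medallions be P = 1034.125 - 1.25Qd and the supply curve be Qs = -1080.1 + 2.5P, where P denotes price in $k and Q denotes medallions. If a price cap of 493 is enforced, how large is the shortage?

Solving each curve for Q: Qd = 827.3 - 0.8P.
Evaluating both curves at the ceiling price 493 gives Qd = 432.9, Qs = 152.4.
Shortage = Qd - Qs = 432.9 - 152.4 = 280.5.

Shortage = 280.5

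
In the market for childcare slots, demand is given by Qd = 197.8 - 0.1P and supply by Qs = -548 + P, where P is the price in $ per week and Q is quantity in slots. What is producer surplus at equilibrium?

Equating demand and supply, 197.8 - 0.1P = -548 + P gives 1.1P = 745.8, so P* = 678.
From the demand curve, Q* = 197.8 - 0.1(678) = 130.
Supply choke price (Qs = 0): P = 548. Producer surplus = ½ × (678 - 548) × 130 = 8450.

Producer surplus = 8450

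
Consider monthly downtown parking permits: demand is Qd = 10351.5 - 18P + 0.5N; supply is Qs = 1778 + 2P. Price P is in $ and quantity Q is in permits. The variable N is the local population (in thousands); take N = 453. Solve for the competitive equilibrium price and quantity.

P* = 440, Q* = 2658

With N = 453, demand is Qd = 10578 - 18P.
Equating demand and supply, 10578 - 18P = 1778 + 2P gives 20P = 8800, so P* = 440.
From the demand curve, Q* = 10578 - 18(440) = 2658.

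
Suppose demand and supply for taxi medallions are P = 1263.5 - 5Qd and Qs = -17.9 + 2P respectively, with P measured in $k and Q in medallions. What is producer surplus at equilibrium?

Rewriting in direct form: Qd = 252.7 - 0.2P.
At equilibrium Qd = Qs, so 252.7 - 0.2P = -17.9 + 2P; collecting terms, 270.6 = 2.2P and P* = 123.
Plugging P* into demand: Q* = 252.7 - 0.2(123) = 228.1.
Supply choke price (Qs = 0): P = 8.95. Producer surplus = ½ × (123 - 8.95) × 228.1 = 13007.4025.

Producer surplus = 13007.4025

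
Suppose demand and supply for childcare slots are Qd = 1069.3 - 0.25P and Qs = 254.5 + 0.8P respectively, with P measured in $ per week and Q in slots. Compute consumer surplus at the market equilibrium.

Consumer surplus = 1532300.18

Set Qd = Qs: 1069.3 - 0.25P = 254.5 + 0.8P, so 814.8 = 1.05P and P* = 776.
Plugging P* into demand: Q* = 1069.3 - 0.25(776) = 875.3.
Demand choke price (Qd = 0): P = 1069.3/0.25 = 4277.2. Consumer surplus = ½ × (4277.2 - 776) × 875.3 = 1532300.18.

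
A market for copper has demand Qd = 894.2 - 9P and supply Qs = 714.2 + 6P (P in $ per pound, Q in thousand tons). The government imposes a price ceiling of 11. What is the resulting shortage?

Shortage = 15

With P fixed at 11, quantity demanded is 795.2 and quantity supplied is 780.2.
Shortage = Qd - Qs = 795.2 - 780.2 = 15.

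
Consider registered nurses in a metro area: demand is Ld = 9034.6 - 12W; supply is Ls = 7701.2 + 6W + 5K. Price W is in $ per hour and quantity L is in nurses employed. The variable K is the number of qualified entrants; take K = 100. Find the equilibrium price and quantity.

W* = 46.3, L* = 8479

With K = 100, supply is Ls = 8201.2 + 6W.
At equilibrium Ld = Ls, so 9034.6 - 12W = 8201.2 + 6W; collecting terms, 833.4 = 18W and W* = 46.3.
Substitute back: L* = 9034.6 - 12(46.3) = 8479.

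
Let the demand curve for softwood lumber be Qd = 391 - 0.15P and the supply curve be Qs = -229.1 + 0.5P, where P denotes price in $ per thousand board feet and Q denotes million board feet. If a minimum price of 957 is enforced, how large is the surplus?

Evaluating both curves at the floor price 957 gives Qd = 247.45, Qs = 249.4.
Surplus = Qs - Qd = 249.4 - 247.45 = 1.95.

Surplus = 1.95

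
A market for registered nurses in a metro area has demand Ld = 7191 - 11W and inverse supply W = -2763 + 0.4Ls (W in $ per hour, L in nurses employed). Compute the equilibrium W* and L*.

Solving each curve for L: Ls = 6907.5 + 2.5W.
Set Ld = Ls: 7191 - 11W = 6907.5 + 2.5W, so 283.5 = 13.5W and W* = 21.
From the demand curve, L* = 7191 - 11(21) = 6960.

W* = 21, L* = 6960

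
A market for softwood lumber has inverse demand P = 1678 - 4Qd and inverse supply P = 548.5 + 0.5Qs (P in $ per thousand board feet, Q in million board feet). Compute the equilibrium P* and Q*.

In direct form, Qd = 419.5 - 0.25P and Qs = -1097 + 2P.
Set Qd = Qs: 419.5 - 0.25P = -1097 + 2P, so 1516.5 = 2.25P and P* = 674.
Then Q* = 419.5 - 0.25(674) = 251.

P* = 674, Q* = 251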